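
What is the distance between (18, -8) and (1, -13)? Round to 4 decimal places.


d = sqrt((1-18)^2 + (-13--8)^2) = 17.72

17.72


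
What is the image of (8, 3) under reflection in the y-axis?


Reflection across y-axis: (x, y) -> (-x, y)
(8, 3) -> (-8, 3)

(-8, 3)


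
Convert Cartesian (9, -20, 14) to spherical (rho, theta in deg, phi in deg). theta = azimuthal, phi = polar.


rho = sqrt(9^2 + (-20)^2 + 14^2) = 26.0192
theta = atan2(-20, 9) = 294.2277 deg
phi = acos(14/26.0192) = 57.4481 deg

rho = 26.0192, theta = 294.2277 deg, phi = 57.4481 deg


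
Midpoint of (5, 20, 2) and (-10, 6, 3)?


Midpoint = ((5+-10)/2, (20+6)/2, (2+3)/2) = (-2.5, 13, 2.5)

(-2.5, 13, 2.5)


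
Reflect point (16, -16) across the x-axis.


Reflection across x-axis: (x, y) -> (x, -y)
(16, -16) -> (16, 16)

(16, 16)


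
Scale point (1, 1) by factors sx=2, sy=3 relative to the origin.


Scaling: (x*sx, y*sy) = (1*2, 1*3) = (2, 3)

(2, 3)


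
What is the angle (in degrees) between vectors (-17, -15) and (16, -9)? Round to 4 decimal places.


dot = -17*16 + -15*-9 = -137
|u| = 22.6716, |v| = 18.3576
cos(angle) = -0.3292
angle = 109.2186 degrees

109.2186 degrees


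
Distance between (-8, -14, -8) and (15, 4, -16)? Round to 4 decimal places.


d = sqrt((15--8)^2 + (4--14)^2 + (-16--8)^2) = 30.282

30.282


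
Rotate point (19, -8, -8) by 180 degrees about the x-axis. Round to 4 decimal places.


x' = 19
y' = -8*cos(180) - -8*sin(180) = 8
z' = -8*sin(180) + -8*cos(180) = 8

(19, 8, 8)


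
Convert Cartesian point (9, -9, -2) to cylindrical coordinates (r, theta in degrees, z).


r = sqrt(9^2 + (-9)^2) = 12.7279
theta = atan2(-9, 9) = 315 deg
z = -2

r = 12.7279, theta = 315 deg, z = -2


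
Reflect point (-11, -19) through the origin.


Reflection through origin: (x, y) -> (-x, -y)
(-11, -19) -> (11, 19)

(11, 19)


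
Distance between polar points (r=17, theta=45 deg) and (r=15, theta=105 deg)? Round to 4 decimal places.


d = sqrt(r1^2 + r2^2 - 2*r1*r2*cos(t2-t1))
d = sqrt(17^2 + 15^2 - 2*17*15*cos(105-45)) = 16.0935

16.0935


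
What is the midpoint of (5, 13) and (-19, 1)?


Midpoint = ((5+-19)/2, (13+1)/2) = (-7, 7)

(-7, 7)


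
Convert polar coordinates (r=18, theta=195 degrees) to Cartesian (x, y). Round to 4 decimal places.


x = 18 * cos(195) = -17.3867
y = 18 * sin(195) = -4.6587

(-17.3867, -4.6587)


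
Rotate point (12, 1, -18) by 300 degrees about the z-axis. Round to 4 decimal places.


x' = 12*cos(300) - 1*sin(300) = 6.866
y' = 12*sin(300) + 1*cos(300) = -9.8923
z' = -18

(6.866, -9.8923, -18)


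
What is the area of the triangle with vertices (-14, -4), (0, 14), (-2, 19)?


Area = |x1(y2-y3) + x2(y3-y1) + x3(y1-y2)| / 2
= |-14*(14-19) + 0*(19--4) + -2*(-4-14)| / 2
= 53

53


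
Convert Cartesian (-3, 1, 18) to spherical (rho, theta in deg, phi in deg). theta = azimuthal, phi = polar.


rho = sqrt((-3)^2 + 1^2 + 18^2) = 18.2757
theta = atan2(1, -3) = 161.5651 deg
phi = acos(18/18.2757) = 9.9642 deg

rho = 18.2757, theta = 161.5651 deg, phi = 9.9642 deg


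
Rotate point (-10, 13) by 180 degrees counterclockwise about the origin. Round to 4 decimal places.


x' = -10*cos(180) - 13*sin(180) = 10
y' = -10*sin(180) + 13*cos(180) = -13

(10, -13)


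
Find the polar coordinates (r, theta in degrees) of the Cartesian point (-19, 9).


r = sqrt((-19)^2 + 9^2) = 21.0238
theta = atan2(9, -19) = 154.6538 degrees

r = 21.0238, theta = 154.6538 degrees


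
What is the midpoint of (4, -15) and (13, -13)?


Midpoint = ((4+13)/2, (-15+-13)/2) = (8.5, -14)

(8.5, -14)


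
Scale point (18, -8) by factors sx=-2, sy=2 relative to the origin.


Scaling: (x*sx, y*sy) = (18*-2, -8*2) = (-36, -16)

(-36, -16)


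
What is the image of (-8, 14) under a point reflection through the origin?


Reflection through origin: (x, y) -> (-x, -y)
(-8, 14) -> (8, -14)

(8, -14)


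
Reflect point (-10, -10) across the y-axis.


Reflection across y-axis: (x, y) -> (-x, y)
(-10, -10) -> (10, -10)

(10, -10)


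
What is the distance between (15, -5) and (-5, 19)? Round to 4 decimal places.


d = sqrt((-5-15)^2 + (19--5)^2) = 31.241

31.241


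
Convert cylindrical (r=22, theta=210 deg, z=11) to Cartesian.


x = 22 * cos(210) = -19.0526
y = 22 * sin(210) = -11
z = 11

(-19.0526, -11, 11)


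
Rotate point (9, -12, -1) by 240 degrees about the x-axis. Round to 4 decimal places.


x' = 9
y' = -12*cos(240) - -1*sin(240) = 5.134
z' = -12*sin(240) + -1*cos(240) = 10.8923

(9, 5.134, 10.8923)


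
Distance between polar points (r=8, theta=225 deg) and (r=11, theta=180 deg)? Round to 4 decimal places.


d = sqrt(r1^2 + r2^2 - 2*r1*r2*cos(t2-t1))
d = sqrt(8^2 + 11^2 - 2*8*11*cos(180-225)) = 7.7813

7.7813


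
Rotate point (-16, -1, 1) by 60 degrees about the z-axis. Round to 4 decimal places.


x' = -16*cos(60) - -1*sin(60) = -7.134
y' = -16*sin(60) + -1*cos(60) = -14.3564
z' = 1

(-7.134, -14.3564, 1)


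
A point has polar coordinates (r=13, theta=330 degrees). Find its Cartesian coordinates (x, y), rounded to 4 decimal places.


x = 13 * cos(330) = 11.2583
y = 13 * sin(330) = -6.5

(11.2583, -6.5)


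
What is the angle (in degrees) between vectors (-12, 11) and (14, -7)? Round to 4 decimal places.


dot = -12*14 + 11*-7 = -245
|u| = 16.2788, |v| = 15.6525
cos(angle) = -0.9615
angle = 164.0546 degrees

164.0546 degrees


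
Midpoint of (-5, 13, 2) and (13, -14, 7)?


Midpoint = ((-5+13)/2, (13+-14)/2, (2+7)/2) = (4, -0.5, 4.5)

(4, -0.5, 4.5)


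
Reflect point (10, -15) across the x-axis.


Reflection across x-axis: (x, y) -> (x, -y)
(10, -15) -> (10, 15)

(10, 15)


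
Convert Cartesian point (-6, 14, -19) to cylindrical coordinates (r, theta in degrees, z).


r = sqrt((-6)^2 + 14^2) = 15.2315
theta = atan2(14, -6) = 113.1986 deg
z = -19

r = 15.2315, theta = 113.1986 deg, z = -19


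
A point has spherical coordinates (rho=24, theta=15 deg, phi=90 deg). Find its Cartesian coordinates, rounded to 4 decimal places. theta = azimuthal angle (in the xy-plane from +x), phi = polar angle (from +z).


x = 24 * sin(90) * cos(15) = 23.1822
y = 24 * sin(90) * sin(15) = 6.2117
z = 24 * cos(90) = 0

(23.1822, 6.2117, 0)


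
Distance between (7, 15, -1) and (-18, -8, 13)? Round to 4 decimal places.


d = sqrt((-18-7)^2 + (-8-15)^2 + (13--1)^2) = 36.7423

36.7423


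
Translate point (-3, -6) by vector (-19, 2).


Translation: (x+dx, y+dy) = (-3+-19, -6+2) = (-22, -4)

(-22, -4)


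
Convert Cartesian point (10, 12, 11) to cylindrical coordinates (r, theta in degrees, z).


r = sqrt(10^2 + 12^2) = 15.6205
theta = atan2(12, 10) = 50.1944 deg
z = 11

r = 15.6205, theta = 50.1944 deg, z = 11


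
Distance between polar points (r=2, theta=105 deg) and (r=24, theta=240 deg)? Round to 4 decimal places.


d = sqrt(r1^2 + r2^2 - 2*r1*r2*cos(t2-t1))
d = sqrt(2^2 + 24^2 - 2*2*24*cos(240-105)) = 25.4535

25.4535


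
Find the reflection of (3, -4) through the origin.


Reflection through origin: (x, y) -> (-x, -y)
(3, -4) -> (-3, 4)

(-3, 4)


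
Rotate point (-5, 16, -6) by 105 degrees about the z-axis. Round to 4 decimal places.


x' = -5*cos(105) - 16*sin(105) = -14.1607
y' = -5*sin(105) + 16*cos(105) = -8.9707
z' = -6

(-14.1607, -8.9707, -6)


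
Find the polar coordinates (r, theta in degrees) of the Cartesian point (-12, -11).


r = sqrt((-12)^2 + (-11)^2) = 16.2788
theta = atan2(-11, -12) = 222.5104 degrees

r = 16.2788, theta = 222.5104 degrees


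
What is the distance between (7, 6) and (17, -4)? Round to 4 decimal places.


d = sqrt((17-7)^2 + (-4-6)^2) = 14.1421

14.1421


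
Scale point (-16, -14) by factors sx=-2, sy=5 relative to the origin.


Scaling: (x*sx, y*sy) = (-16*-2, -14*5) = (32, -70)

(32, -70)


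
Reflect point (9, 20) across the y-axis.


Reflection across y-axis: (x, y) -> (-x, y)
(9, 20) -> (-9, 20)

(-9, 20)


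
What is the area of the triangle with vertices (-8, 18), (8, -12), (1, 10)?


Area = |x1(y2-y3) + x2(y3-y1) + x3(y1-y2)| / 2
= |-8*(-12-10) + 8*(10-18) + 1*(18--12)| / 2
= 71

71


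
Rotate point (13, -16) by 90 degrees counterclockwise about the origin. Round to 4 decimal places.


x' = 13*cos(90) - -16*sin(90) = 16
y' = 13*sin(90) + -16*cos(90) = 13

(16, 13)


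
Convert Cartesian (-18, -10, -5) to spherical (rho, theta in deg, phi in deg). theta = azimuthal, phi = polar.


rho = sqrt((-18)^2 + (-10)^2 + (-5)^2) = 21.1896
theta = atan2(-10, -18) = 209.0546 deg
phi = acos(-5/21.1896) = 103.6485 deg

rho = 21.1896, theta = 209.0546 deg, phi = 103.6485 deg


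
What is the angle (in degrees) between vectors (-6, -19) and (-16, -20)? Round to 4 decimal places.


dot = -6*-16 + -19*-20 = 476
|u| = 19.9249, |v| = 25.6125
cos(angle) = 0.9327
angle = 21.1342 degrees

21.1342 degrees


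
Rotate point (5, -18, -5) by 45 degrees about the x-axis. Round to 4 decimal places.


x' = 5
y' = -18*cos(45) - -5*sin(45) = -9.1924
z' = -18*sin(45) + -5*cos(45) = -16.2635

(5, -9.1924, -16.2635)


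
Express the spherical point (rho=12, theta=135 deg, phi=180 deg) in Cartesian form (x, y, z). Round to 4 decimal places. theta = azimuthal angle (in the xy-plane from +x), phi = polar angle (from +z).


x = 12 * sin(180) * cos(135) = 0
y = 12 * sin(180) * sin(135) = 0
z = 12 * cos(180) = -12

(0, 0, -12)


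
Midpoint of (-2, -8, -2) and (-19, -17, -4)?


Midpoint = ((-2+-19)/2, (-8+-17)/2, (-2+-4)/2) = (-10.5, -12.5, -3)

(-10.5, -12.5, -3)


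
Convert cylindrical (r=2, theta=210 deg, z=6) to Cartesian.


x = 2 * cos(210) = -1.7321
y = 2 * sin(210) = -1
z = 6

(-1.7321, -1, 6)


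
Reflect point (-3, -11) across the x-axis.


Reflection across x-axis: (x, y) -> (x, -y)
(-3, -11) -> (-3, 11)

(-3, 11)


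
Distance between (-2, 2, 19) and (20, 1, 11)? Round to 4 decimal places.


d = sqrt((20--2)^2 + (1-2)^2 + (11-19)^2) = 23.4307

23.4307


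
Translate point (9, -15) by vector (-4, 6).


Translation: (x+dx, y+dy) = (9+-4, -15+6) = (5, -9)

(5, -9)


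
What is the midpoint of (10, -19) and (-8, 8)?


Midpoint = ((10+-8)/2, (-19+8)/2) = (1, -5.5)

(1, -5.5)


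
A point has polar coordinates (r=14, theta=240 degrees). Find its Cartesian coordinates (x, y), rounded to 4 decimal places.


x = 14 * cos(240) = -7
y = 14 * sin(240) = -12.1244

(-7, -12.1244)


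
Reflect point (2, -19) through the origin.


Reflection through origin: (x, y) -> (-x, -y)
(2, -19) -> (-2, 19)

(-2, 19)


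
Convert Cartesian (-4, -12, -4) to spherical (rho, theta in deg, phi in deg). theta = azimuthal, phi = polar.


rho = sqrt((-4)^2 + (-12)^2 + (-4)^2) = 13.2665
theta = atan2(-12, -4) = 251.5651 deg
phi = acos(-4/13.2665) = 107.5484 deg

rho = 13.2665, theta = 251.5651 deg, phi = 107.5484 deg


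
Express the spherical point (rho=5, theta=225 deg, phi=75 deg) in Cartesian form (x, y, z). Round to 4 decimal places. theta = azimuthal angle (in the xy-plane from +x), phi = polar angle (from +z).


x = 5 * sin(75) * cos(225) = -3.4151
y = 5 * sin(75) * sin(225) = -3.4151
z = 5 * cos(75) = 1.2941

(-3.4151, -3.4151, 1.2941)


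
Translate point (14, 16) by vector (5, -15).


Translation: (x+dx, y+dy) = (14+5, 16+-15) = (19, 1)

(19, 1)


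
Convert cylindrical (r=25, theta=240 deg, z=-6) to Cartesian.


x = 25 * cos(240) = -12.5
y = 25 * sin(240) = -21.6506
z = -6

(-12.5, -21.6506, -6)


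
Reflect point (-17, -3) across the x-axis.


Reflection across x-axis: (x, y) -> (x, -y)
(-17, -3) -> (-17, 3)

(-17, 3)


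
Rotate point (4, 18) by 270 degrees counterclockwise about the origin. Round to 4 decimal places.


x' = 4*cos(270) - 18*sin(270) = 18
y' = 4*sin(270) + 18*cos(270) = -4

(18, -4)


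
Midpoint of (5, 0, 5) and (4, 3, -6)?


Midpoint = ((5+4)/2, (0+3)/2, (5+-6)/2) = (4.5, 1.5, -0.5)

(4.5, 1.5, -0.5)


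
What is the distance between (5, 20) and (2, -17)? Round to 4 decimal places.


d = sqrt((2-5)^2 + (-17-20)^2) = 37.1214

37.1214


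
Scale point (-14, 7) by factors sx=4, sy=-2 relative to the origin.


Scaling: (x*sx, y*sy) = (-14*4, 7*-2) = (-56, -14)

(-56, -14)


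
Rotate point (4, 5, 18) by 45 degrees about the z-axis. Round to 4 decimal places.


x' = 4*cos(45) - 5*sin(45) = -0.7071
y' = 4*sin(45) + 5*cos(45) = 6.364
z' = 18

(-0.7071, 6.364, 18)


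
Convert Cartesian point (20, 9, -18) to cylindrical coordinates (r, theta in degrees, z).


r = sqrt(20^2 + 9^2) = 21.9317
theta = atan2(9, 20) = 24.2277 deg
z = -18

r = 21.9317, theta = 24.2277 deg, z = -18


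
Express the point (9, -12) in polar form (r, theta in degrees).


r = sqrt(9^2 + (-12)^2) = 15
theta = atan2(-12, 9) = 306.8699 degrees

r = 15, theta = 306.8699 degrees


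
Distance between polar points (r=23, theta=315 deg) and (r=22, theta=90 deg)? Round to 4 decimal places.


d = sqrt(r1^2 + r2^2 - 2*r1*r2*cos(t2-t1))
d = sqrt(23^2 + 22^2 - 2*23*22*cos(90-315)) = 41.5763

41.5763


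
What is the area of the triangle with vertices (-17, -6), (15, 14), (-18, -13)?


Area = |x1(y2-y3) + x2(y3-y1) + x3(y1-y2)| / 2
= |-17*(14--13) + 15*(-13--6) + -18*(-6-14)| / 2
= 102

102


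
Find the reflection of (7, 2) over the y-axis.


Reflection across y-axis: (x, y) -> (-x, y)
(7, 2) -> (-7, 2)

(-7, 2)


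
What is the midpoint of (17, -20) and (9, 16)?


Midpoint = ((17+9)/2, (-20+16)/2) = (13, -2)

(13, -2)


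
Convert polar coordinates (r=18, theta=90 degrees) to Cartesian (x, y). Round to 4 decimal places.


x = 18 * cos(90) = 0
y = 18 * sin(90) = 18

(0, 18)


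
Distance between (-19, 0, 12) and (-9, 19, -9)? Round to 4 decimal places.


d = sqrt((-9--19)^2 + (19-0)^2 + (-9-12)^2) = 30.0333

30.0333


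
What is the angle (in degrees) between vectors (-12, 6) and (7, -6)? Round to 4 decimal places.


dot = -12*7 + 6*-6 = -120
|u| = 13.4164, |v| = 9.2195
cos(angle) = -0.9701
angle = 165.9638 degrees

165.9638 degrees


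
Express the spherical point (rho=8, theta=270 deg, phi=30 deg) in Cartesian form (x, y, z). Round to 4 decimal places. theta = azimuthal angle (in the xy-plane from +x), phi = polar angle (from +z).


x = 8 * sin(30) * cos(270) = 0
y = 8 * sin(30) * sin(270) = -4
z = 8 * cos(30) = 6.9282

(0, -4, 6.9282)


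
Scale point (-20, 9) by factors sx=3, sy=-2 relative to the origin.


Scaling: (x*sx, y*sy) = (-20*3, 9*-2) = (-60, -18)

(-60, -18)


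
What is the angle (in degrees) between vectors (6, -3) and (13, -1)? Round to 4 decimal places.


dot = 6*13 + -3*-1 = 81
|u| = 6.7082, |v| = 13.0384
cos(angle) = 0.9261
angle = 22.1663 degrees

22.1663 degrees


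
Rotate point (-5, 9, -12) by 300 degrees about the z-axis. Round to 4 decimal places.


x' = -5*cos(300) - 9*sin(300) = 5.2942
y' = -5*sin(300) + 9*cos(300) = 8.8301
z' = -12

(5.2942, 8.8301, -12)


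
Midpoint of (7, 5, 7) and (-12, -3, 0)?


Midpoint = ((7+-12)/2, (5+-3)/2, (7+0)/2) = (-2.5, 1, 3.5)

(-2.5, 1, 3.5)


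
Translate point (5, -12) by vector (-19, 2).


Translation: (x+dx, y+dy) = (5+-19, -12+2) = (-14, -10)

(-14, -10)


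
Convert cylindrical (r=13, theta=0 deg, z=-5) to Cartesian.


x = 13 * cos(0) = 13
y = 13 * sin(0) = 0
z = -5

(13, 0, -5)


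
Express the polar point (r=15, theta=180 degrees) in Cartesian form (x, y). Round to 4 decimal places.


x = 15 * cos(180) = -15
y = 15 * sin(180) = 0

(-15, 0)


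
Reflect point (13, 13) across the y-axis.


Reflection across y-axis: (x, y) -> (-x, y)
(13, 13) -> (-13, 13)

(-13, 13)


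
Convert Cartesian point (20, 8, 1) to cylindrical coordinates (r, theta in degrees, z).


r = sqrt(20^2 + 8^2) = 21.5407
theta = atan2(8, 20) = 21.8014 deg
z = 1

r = 21.5407, theta = 21.8014 deg, z = 1


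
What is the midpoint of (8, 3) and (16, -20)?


Midpoint = ((8+16)/2, (3+-20)/2) = (12, -8.5)

(12, -8.5)


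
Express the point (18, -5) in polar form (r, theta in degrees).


r = sqrt(18^2 + (-5)^2) = 18.6815
theta = atan2(-5, 18) = 344.4759 degrees

r = 18.6815, theta = 344.4759 degrees


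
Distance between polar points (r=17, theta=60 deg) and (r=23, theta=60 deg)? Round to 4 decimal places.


d = sqrt(r1^2 + r2^2 - 2*r1*r2*cos(t2-t1))
d = sqrt(17^2 + 23^2 - 2*17*23*cos(60-60)) = 6

6


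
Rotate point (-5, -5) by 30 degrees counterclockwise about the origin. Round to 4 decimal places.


x' = -5*cos(30) - -5*sin(30) = -1.8301
y' = -5*sin(30) + -5*cos(30) = -6.8301

(-1.8301, -6.8301)


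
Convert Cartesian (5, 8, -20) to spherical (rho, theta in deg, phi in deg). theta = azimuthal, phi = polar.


rho = sqrt(5^2 + 8^2 + (-20)^2) = 22.1133
theta = atan2(8, 5) = 57.9946 deg
phi = acos(-20/22.1133) = 154.7468 deg

rho = 22.1133, theta = 57.9946 deg, phi = 154.7468 deg


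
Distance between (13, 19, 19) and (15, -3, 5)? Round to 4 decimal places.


d = sqrt((15-13)^2 + (-3-19)^2 + (5-19)^2) = 26.1534

26.1534


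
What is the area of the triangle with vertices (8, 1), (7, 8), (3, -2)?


Area = |x1(y2-y3) + x2(y3-y1) + x3(y1-y2)| / 2
= |8*(8--2) + 7*(-2-1) + 3*(1-8)| / 2
= 19

19


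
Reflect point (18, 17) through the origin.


Reflection through origin: (x, y) -> (-x, -y)
(18, 17) -> (-18, -17)

(-18, -17)


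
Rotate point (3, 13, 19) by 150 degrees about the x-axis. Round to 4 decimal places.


x' = 3
y' = 13*cos(150) - 19*sin(150) = -20.7583
z' = 13*sin(150) + 19*cos(150) = -9.9545

(3, -20.7583, -9.9545)


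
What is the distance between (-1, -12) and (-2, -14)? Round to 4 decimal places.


d = sqrt((-2--1)^2 + (-14--12)^2) = 2.2361

2.2361


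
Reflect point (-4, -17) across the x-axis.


Reflection across x-axis: (x, y) -> (x, -y)
(-4, -17) -> (-4, 17)

(-4, 17)


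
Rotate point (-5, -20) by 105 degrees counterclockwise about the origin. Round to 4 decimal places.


x' = -5*cos(105) - -20*sin(105) = 20.6126
y' = -5*sin(105) + -20*cos(105) = 0.3468

(20.6126, 0.3468)


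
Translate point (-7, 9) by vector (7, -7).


Translation: (x+dx, y+dy) = (-7+7, 9+-7) = (0, 2)

(0, 2)


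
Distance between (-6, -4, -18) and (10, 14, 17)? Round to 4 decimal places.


d = sqrt((10--6)^2 + (14--4)^2 + (17--18)^2) = 42.4853

42.4853


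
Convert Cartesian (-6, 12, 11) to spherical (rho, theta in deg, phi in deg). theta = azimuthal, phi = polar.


rho = sqrt((-6)^2 + 12^2 + 11^2) = 17.3494
theta = atan2(12, -6) = 116.5651 deg
phi = acos(11/17.3494) = 50.652 deg

rho = 17.3494, theta = 116.5651 deg, phi = 50.652 deg


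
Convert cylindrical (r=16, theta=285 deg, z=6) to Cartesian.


x = 16 * cos(285) = 4.1411
y = 16 * sin(285) = -15.4548
z = 6

(4.1411, -15.4548, 6)


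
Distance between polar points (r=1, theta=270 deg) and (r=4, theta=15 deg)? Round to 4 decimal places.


d = sqrt(r1^2 + r2^2 - 2*r1*r2*cos(t2-t1))
d = sqrt(1^2 + 4^2 - 2*1*4*cos(15-270)) = 4.367

4.367


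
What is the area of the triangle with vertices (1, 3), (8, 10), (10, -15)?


Area = |x1(y2-y3) + x2(y3-y1) + x3(y1-y2)| / 2
= |1*(10--15) + 8*(-15-3) + 10*(3-10)| / 2
= 94.5

94.5


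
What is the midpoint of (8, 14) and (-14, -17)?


Midpoint = ((8+-14)/2, (14+-17)/2) = (-3, -1.5)

(-3, -1.5)


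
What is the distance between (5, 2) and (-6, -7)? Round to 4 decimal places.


d = sqrt((-6-5)^2 + (-7-2)^2) = 14.2127

14.2127


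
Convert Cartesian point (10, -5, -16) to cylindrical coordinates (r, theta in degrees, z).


r = sqrt(10^2 + (-5)^2) = 11.1803
theta = atan2(-5, 10) = 333.4349 deg
z = -16

r = 11.1803, theta = 333.4349 deg, z = -16


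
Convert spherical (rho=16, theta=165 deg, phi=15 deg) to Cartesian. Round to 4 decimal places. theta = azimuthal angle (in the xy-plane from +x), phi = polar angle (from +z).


x = 16 * sin(15) * cos(165) = -4
y = 16 * sin(15) * sin(165) = 1.0718
z = 16 * cos(15) = 15.4548

(-4, 1.0718, 15.4548)


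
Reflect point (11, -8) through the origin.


Reflection through origin: (x, y) -> (-x, -y)
(11, -8) -> (-11, 8)

(-11, 8)


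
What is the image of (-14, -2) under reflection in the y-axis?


Reflection across y-axis: (x, y) -> (-x, y)
(-14, -2) -> (14, -2)

(14, -2)


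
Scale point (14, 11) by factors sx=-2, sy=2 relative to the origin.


Scaling: (x*sx, y*sy) = (14*-2, 11*2) = (-28, 22)

(-28, 22)


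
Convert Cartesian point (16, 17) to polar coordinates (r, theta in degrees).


r = sqrt(16^2 + 17^2) = 23.3452
theta = atan2(17, 16) = 46.7357 degrees

r = 23.3452, theta = 46.7357 degrees


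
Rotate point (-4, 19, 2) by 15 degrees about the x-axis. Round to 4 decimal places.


x' = -4
y' = 19*cos(15) - 2*sin(15) = 17.835
z' = 19*sin(15) + 2*cos(15) = 6.8494

(-4, 17.835, 6.8494)


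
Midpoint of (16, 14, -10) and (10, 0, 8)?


Midpoint = ((16+10)/2, (14+0)/2, (-10+8)/2) = (13, 7, -1)

(13, 7, -1)


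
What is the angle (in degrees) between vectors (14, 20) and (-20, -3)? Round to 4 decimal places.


dot = 14*-20 + 20*-3 = -340
|u| = 24.4131, |v| = 20.2237
cos(angle) = -0.6886
angle = 133.5228 degrees

133.5228 degrees


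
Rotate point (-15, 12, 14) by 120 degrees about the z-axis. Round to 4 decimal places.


x' = -15*cos(120) - 12*sin(120) = -2.8923
y' = -15*sin(120) + 12*cos(120) = -18.9904
z' = 14

(-2.8923, -18.9904, 14)


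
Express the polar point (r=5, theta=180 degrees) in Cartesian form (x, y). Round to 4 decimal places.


x = 5 * cos(180) = -5
y = 5 * sin(180) = 0

(-5, 0)


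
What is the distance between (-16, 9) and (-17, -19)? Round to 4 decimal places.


d = sqrt((-17--16)^2 + (-19-9)^2) = 28.0179

28.0179


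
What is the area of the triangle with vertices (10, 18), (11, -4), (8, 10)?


Area = |x1(y2-y3) + x2(y3-y1) + x3(y1-y2)| / 2
= |10*(-4-10) + 11*(10-18) + 8*(18--4)| / 2
= 26

26


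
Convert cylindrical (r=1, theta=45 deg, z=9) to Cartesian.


x = 1 * cos(45) = 0.7071
y = 1 * sin(45) = 0.7071
z = 9

(0.7071, 0.7071, 9)


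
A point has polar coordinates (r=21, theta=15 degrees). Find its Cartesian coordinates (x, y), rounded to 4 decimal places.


x = 21 * cos(15) = 20.2844
y = 21 * sin(15) = 5.4352

(20.2844, 5.4352)


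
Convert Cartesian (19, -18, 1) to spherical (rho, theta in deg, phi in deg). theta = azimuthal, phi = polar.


rho = sqrt(19^2 + (-18)^2 + 1^2) = 26.1916
theta = atan2(-18, 19) = 316.5482 deg
phi = acos(1/26.1916) = 87.8119 deg

rho = 26.1916, theta = 316.5482 deg, phi = 87.8119 deg


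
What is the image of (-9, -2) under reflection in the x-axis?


Reflection across x-axis: (x, y) -> (x, -y)
(-9, -2) -> (-9, 2)

(-9, 2)


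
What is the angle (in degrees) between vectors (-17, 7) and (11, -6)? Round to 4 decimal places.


dot = -17*11 + 7*-6 = -229
|u| = 18.3848, |v| = 12.53
cos(angle) = -0.9941
angle = 173.7697 degrees

173.7697 degrees


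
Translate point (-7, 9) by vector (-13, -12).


Translation: (x+dx, y+dy) = (-7+-13, 9+-12) = (-20, -3)

(-20, -3)


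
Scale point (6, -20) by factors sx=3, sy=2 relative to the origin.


Scaling: (x*sx, y*sy) = (6*3, -20*2) = (18, -40)

(18, -40)


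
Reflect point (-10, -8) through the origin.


Reflection through origin: (x, y) -> (-x, -y)
(-10, -8) -> (10, 8)

(10, 8)


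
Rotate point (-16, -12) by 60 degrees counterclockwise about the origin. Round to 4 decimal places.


x' = -16*cos(60) - -12*sin(60) = 2.3923
y' = -16*sin(60) + -12*cos(60) = -19.8564

(2.3923, -19.8564)


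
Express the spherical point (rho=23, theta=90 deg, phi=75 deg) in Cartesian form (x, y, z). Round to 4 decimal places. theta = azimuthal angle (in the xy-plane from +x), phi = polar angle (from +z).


x = 23 * sin(75) * cos(90) = 0
y = 23 * sin(75) * sin(90) = 22.2163
z = 23 * cos(75) = 5.9528

(0, 22.2163, 5.9528)


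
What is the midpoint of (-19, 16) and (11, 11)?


Midpoint = ((-19+11)/2, (16+11)/2) = (-4, 13.5)

(-4, 13.5)


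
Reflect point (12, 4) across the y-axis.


Reflection across y-axis: (x, y) -> (-x, y)
(12, 4) -> (-12, 4)

(-12, 4)


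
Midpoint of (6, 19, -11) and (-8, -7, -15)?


Midpoint = ((6+-8)/2, (19+-7)/2, (-11+-15)/2) = (-1, 6, -13)

(-1, 6, -13)


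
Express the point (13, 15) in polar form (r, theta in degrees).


r = sqrt(13^2 + 15^2) = 19.8494
theta = atan2(15, 13) = 49.0856 degrees

r = 19.8494, theta = 49.0856 degrees


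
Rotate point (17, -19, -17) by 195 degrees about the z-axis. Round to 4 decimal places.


x' = 17*cos(195) - -19*sin(195) = -21.3383
y' = 17*sin(195) + -19*cos(195) = 13.9527
z' = -17

(-21.3383, 13.9527, -17)


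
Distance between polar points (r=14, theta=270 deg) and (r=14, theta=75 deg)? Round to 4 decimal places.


d = sqrt(r1^2 + r2^2 - 2*r1*r2*cos(t2-t1))
d = sqrt(14^2 + 14^2 - 2*14*14*cos(75-270)) = 27.7605

27.7605


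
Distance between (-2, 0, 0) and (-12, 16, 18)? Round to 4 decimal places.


d = sqrt((-12--2)^2 + (16-0)^2 + (18-0)^2) = 26.0768

26.0768


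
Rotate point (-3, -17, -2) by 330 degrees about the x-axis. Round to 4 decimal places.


x' = -3
y' = -17*cos(330) - -2*sin(330) = -15.7224
z' = -17*sin(330) + -2*cos(330) = 6.7679

(-3, -15.7224, 6.7679)


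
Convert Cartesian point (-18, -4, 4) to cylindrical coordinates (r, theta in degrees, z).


r = sqrt((-18)^2 + (-4)^2) = 18.4391
theta = atan2(-4, -18) = 192.5288 deg
z = 4

r = 18.4391, theta = 192.5288 deg, z = 4


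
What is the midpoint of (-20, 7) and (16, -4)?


Midpoint = ((-20+16)/2, (7+-4)/2) = (-2, 1.5)

(-2, 1.5)


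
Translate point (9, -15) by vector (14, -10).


Translation: (x+dx, y+dy) = (9+14, -15+-10) = (23, -25)

(23, -25)


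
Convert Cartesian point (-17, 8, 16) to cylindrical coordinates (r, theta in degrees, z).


r = sqrt((-17)^2 + 8^2) = 18.7883
theta = atan2(8, -17) = 154.7989 deg
z = 16

r = 18.7883, theta = 154.7989 deg, z = 16


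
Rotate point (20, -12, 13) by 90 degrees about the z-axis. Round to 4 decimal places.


x' = 20*cos(90) - -12*sin(90) = 12
y' = 20*sin(90) + -12*cos(90) = 20
z' = 13

(12, 20, 13)


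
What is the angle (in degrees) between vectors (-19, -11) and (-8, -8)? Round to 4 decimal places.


dot = -19*-8 + -11*-8 = 240
|u| = 21.9545, |v| = 11.3137
cos(angle) = 0.9662
angle = 14.9314 degrees

14.9314 degrees


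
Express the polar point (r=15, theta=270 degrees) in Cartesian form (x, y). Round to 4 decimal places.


x = 15 * cos(270) = 0
y = 15 * sin(270) = -15

(0, -15)


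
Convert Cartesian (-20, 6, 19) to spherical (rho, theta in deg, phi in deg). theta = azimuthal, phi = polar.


rho = sqrt((-20)^2 + 6^2 + 19^2) = 28.2312
theta = atan2(6, -20) = 163.3008 deg
phi = acos(19/28.2312) = 47.6998 deg

rho = 28.2312, theta = 163.3008 deg, phi = 47.6998 deg


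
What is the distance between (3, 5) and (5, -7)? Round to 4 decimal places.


d = sqrt((5-3)^2 + (-7-5)^2) = 12.1655

12.1655


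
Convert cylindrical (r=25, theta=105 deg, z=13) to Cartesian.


x = 25 * cos(105) = -6.4705
y = 25 * sin(105) = 24.1481
z = 13

(-6.4705, 24.1481, 13)


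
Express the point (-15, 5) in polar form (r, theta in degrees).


r = sqrt((-15)^2 + 5^2) = 15.8114
theta = atan2(5, -15) = 161.5651 degrees

r = 15.8114, theta = 161.5651 degrees


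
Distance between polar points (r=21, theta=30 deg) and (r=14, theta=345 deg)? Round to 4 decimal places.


d = sqrt(r1^2 + r2^2 - 2*r1*r2*cos(t2-t1))
d = sqrt(21^2 + 14^2 - 2*21*14*cos(345-30)) = 14.8735

14.8735


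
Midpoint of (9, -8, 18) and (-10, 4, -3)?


Midpoint = ((9+-10)/2, (-8+4)/2, (18+-3)/2) = (-0.5, -2, 7.5)

(-0.5, -2, 7.5)


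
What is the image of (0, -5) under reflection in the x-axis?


Reflection across x-axis: (x, y) -> (x, -y)
(0, -5) -> (0, 5)

(0, 5)


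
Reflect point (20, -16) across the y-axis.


Reflection across y-axis: (x, y) -> (-x, y)
(20, -16) -> (-20, -16)

(-20, -16)


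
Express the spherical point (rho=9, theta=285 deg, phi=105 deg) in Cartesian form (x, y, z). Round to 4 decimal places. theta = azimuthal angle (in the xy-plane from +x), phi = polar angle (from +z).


x = 9 * sin(105) * cos(285) = 2.25
y = 9 * sin(105) * sin(285) = -8.3971
z = 9 * cos(105) = -2.3294

(2.25, -8.3971, -2.3294)


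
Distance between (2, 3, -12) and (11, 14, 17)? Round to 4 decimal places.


d = sqrt((11-2)^2 + (14-3)^2 + (17--12)^2) = 32.2955

32.2955


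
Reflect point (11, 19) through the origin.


Reflection through origin: (x, y) -> (-x, -y)
(11, 19) -> (-11, -19)

(-11, -19)


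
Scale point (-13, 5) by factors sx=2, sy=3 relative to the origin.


Scaling: (x*sx, y*sy) = (-13*2, 5*3) = (-26, 15)

(-26, 15)


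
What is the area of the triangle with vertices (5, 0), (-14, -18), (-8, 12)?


Area = |x1(y2-y3) + x2(y3-y1) + x3(y1-y2)| / 2
= |5*(-18-12) + -14*(12-0) + -8*(0--18)| / 2
= 231

231


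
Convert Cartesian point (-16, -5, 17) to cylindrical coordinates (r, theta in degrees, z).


r = sqrt((-16)^2 + (-5)^2) = 16.7631
theta = atan2(-5, -16) = 197.354 deg
z = 17

r = 16.7631, theta = 197.354 deg, z = 17


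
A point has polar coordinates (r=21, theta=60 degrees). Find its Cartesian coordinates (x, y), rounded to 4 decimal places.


x = 21 * cos(60) = 10.5
y = 21 * sin(60) = 18.1865

(10.5, 18.1865)


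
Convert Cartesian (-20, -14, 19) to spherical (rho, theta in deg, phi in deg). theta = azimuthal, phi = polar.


rho = sqrt((-20)^2 + (-14)^2 + 19^2) = 30.9354
theta = atan2(-14, -20) = 214.992 deg
phi = acos(19/30.9354) = 52.1074 deg

rho = 30.9354, theta = 214.992 deg, phi = 52.1074 deg


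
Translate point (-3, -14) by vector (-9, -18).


Translation: (x+dx, y+dy) = (-3+-9, -14+-18) = (-12, -32)

(-12, -32)


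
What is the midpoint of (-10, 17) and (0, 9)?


Midpoint = ((-10+0)/2, (17+9)/2) = (-5, 13)

(-5, 13)


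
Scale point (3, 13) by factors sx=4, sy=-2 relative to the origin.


Scaling: (x*sx, y*sy) = (3*4, 13*-2) = (12, -26)

(12, -26)


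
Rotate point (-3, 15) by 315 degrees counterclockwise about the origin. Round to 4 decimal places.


x' = -3*cos(315) - 15*sin(315) = 8.4853
y' = -3*sin(315) + 15*cos(315) = 12.7279

(8.4853, 12.7279)


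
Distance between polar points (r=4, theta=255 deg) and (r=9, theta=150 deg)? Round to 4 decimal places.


d = sqrt(r1^2 + r2^2 - 2*r1*r2*cos(t2-t1))
d = sqrt(4^2 + 9^2 - 2*4*9*cos(150-255)) = 10.7534

10.7534


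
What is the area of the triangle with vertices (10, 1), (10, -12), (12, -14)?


Area = |x1(y2-y3) + x2(y3-y1) + x3(y1-y2)| / 2
= |10*(-12--14) + 10*(-14-1) + 12*(1--12)| / 2
= 13

13


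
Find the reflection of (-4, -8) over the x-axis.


Reflection across x-axis: (x, y) -> (x, -y)
(-4, -8) -> (-4, 8)

(-4, 8)


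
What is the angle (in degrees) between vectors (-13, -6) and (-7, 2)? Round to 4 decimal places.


dot = -13*-7 + -6*2 = 79
|u| = 14.3178, |v| = 7.2801
cos(angle) = 0.7579
angle = 40.7205 degrees

40.7205 degrees


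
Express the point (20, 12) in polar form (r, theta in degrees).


r = sqrt(20^2 + 12^2) = 23.3238
theta = atan2(12, 20) = 30.9638 degrees

r = 23.3238, theta = 30.9638 degrees


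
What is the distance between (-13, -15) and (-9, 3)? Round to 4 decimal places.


d = sqrt((-9--13)^2 + (3--15)^2) = 18.4391

18.4391


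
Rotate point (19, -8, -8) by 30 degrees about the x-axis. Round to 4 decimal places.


x' = 19
y' = -8*cos(30) - -8*sin(30) = -2.9282
z' = -8*sin(30) + -8*cos(30) = -10.9282

(19, -2.9282, -10.9282)


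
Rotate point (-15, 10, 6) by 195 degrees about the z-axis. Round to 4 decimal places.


x' = -15*cos(195) - 10*sin(195) = 17.0771
y' = -15*sin(195) + 10*cos(195) = -5.777
z' = 6

(17.0771, -5.777, 6)


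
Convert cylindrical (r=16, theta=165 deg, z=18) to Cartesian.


x = 16 * cos(165) = -15.4548
y = 16 * sin(165) = 4.1411
z = 18

(-15.4548, 4.1411, 18)


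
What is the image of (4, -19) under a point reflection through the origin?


Reflection through origin: (x, y) -> (-x, -y)
(4, -19) -> (-4, 19)

(-4, 19)


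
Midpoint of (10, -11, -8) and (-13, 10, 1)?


Midpoint = ((10+-13)/2, (-11+10)/2, (-8+1)/2) = (-1.5, -0.5, -3.5)

(-1.5, -0.5, -3.5)


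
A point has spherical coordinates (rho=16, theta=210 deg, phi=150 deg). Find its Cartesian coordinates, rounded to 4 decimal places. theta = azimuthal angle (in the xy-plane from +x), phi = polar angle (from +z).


x = 16 * sin(150) * cos(210) = -6.9282
y = 16 * sin(150) * sin(210) = -4
z = 16 * cos(150) = -13.8564

(-6.9282, -4, -13.8564)


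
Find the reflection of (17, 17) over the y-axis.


Reflection across y-axis: (x, y) -> (-x, y)
(17, 17) -> (-17, 17)

(-17, 17)


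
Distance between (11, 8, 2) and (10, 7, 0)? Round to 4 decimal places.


d = sqrt((10-11)^2 + (7-8)^2 + (0-2)^2) = 2.4495

2.4495


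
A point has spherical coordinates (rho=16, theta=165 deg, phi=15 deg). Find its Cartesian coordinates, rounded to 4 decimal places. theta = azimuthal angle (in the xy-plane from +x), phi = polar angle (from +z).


x = 16 * sin(15) * cos(165) = -4
y = 16 * sin(15) * sin(165) = 1.0718
z = 16 * cos(15) = 15.4548

(-4, 1.0718, 15.4548)


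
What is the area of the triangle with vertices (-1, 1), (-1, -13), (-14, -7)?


Area = |x1(y2-y3) + x2(y3-y1) + x3(y1-y2)| / 2
= |-1*(-13--7) + -1*(-7-1) + -14*(1--13)| / 2
= 91

91


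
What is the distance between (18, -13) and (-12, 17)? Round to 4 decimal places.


d = sqrt((-12-18)^2 + (17--13)^2) = 42.4264

42.4264


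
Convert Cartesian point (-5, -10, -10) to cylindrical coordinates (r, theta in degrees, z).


r = sqrt((-5)^2 + (-10)^2) = 11.1803
theta = atan2(-10, -5) = 243.4349 deg
z = -10

r = 11.1803, theta = 243.4349 deg, z = -10


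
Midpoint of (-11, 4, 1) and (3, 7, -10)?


Midpoint = ((-11+3)/2, (4+7)/2, (1+-10)/2) = (-4, 5.5, -4.5)

(-4, 5.5, -4.5)


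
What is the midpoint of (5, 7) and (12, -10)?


Midpoint = ((5+12)/2, (7+-10)/2) = (8.5, -1.5)

(8.5, -1.5)


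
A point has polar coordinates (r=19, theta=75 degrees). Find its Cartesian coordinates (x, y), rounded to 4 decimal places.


x = 19 * cos(75) = 4.9176
y = 19 * sin(75) = 18.3526

(4.9176, 18.3526)


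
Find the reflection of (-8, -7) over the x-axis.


Reflection across x-axis: (x, y) -> (x, -y)
(-8, -7) -> (-8, 7)

(-8, 7)


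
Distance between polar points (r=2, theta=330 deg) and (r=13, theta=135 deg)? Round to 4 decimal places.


d = sqrt(r1^2 + r2^2 - 2*r1*r2*cos(t2-t1))
d = sqrt(2^2 + 13^2 - 2*2*13*cos(135-330)) = 14.9408

14.9408


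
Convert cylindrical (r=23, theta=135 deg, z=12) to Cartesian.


x = 23 * cos(135) = -16.2635
y = 23 * sin(135) = 16.2635
z = 12

(-16.2635, 16.2635, 12)


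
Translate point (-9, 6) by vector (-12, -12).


Translation: (x+dx, y+dy) = (-9+-12, 6+-12) = (-21, -6)

(-21, -6)


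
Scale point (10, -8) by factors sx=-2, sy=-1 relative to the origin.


Scaling: (x*sx, y*sy) = (10*-2, -8*-1) = (-20, 8)

(-20, 8)


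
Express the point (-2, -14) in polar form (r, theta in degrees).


r = sqrt((-2)^2 + (-14)^2) = 14.1421
theta = atan2(-14, -2) = 261.8699 degrees

r = 14.1421, theta = 261.8699 degrees


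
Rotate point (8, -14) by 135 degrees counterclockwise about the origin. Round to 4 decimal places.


x' = 8*cos(135) - -14*sin(135) = 4.2426
y' = 8*sin(135) + -14*cos(135) = 15.5563

(4.2426, 15.5563)


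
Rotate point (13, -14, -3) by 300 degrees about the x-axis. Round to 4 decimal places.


x' = 13
y' = -14*cos(300) - -3*sin(300) = -9.5981
z' = -14*sin(300) + -3*cos(300) = 10.6244

(13, -9.5981, 10.6244)


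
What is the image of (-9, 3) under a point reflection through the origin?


Reflection through origin: (x, y) -> (-x, -y)
(-9, 3) -> (9, -3)

(9, -3)


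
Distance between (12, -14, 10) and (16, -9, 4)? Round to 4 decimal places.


d = sqrt((16-12)^2 + (-9--14)^2 + (4-10)^2) = 8.775

8.775


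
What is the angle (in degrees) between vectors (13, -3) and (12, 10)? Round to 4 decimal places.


dot = 13*12 + -3*10 = 126
|u| = 13.3417, |v| = 15.6205
cos(angle) = 0.6046
angle = 52.8002 degrees

52.8002 degrees


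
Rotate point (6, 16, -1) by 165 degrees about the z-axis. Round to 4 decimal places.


x' = 6*cos(165) - 16*sin(165) = -9.9367
y' = 6*sin(165) + 16*cos(165) = -13.9019
z' = -1

(-9.9367, -13.9019, -1)


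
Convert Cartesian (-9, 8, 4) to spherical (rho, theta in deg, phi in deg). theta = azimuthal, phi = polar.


rho = sqrt((-9)^2 + 8^2 + 4^2) = 12.6886
theta = atan2(8, -9) = 138.3665 deg
phi = acos(4/12.6886) = 71.6244 deg

rho = 12.6886, theta = 138.3665 deg, phi = 71.6244 deg


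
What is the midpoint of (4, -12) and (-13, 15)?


Midpoint = ((4+-13)/2, (-12+15)/2) = (-4.5, 1.5)

(-4.5, 1.5)


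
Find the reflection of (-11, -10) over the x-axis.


Reflection across x-axis: (x, y) -> (x, -y)
(-11, -10) -> (-11, 10)

(-11, 10)


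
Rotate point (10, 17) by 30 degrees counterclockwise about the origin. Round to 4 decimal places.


x' = 10*cos(30) - 17*sin(30) = 0.1603
y' = 10*sin(30) + 17*cos(30) = 19.7224

(0.1603, 19.7224)


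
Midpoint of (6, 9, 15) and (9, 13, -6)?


Midpoint = ((6+9)/2, (9+13)/2, (15+-6)/2) = (7.5, 11, 4.5)

(7.5, 11, 4.5)


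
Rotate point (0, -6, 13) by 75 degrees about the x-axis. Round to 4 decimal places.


x' = 0
y' = -6*cos(75) - 13*sin(75) = -14.11
z' = -6*sin(75) + 13*cos(75) = -2.4309

(0, -14.11, -2.4309)


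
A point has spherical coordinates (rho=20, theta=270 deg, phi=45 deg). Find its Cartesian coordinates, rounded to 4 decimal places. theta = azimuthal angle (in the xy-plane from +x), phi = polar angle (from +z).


x = 20 * sin(45) * cos(270) = 0
y = 20 * sin(45) * sin(270) = -14.1421
z = 20 * cos(45) = 14.1421

(0, -14.1421, 14.1421)


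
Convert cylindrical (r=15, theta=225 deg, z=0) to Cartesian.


x = 15 * cos(225) = -10.6066
y = 15 * sin(225) = -10.6066
z = 0

(-10.6066, -10.6066, 0)


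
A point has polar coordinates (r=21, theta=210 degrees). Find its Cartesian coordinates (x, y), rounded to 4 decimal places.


x = 21 * cos(210) = -18.1865
y = 21 * sin(210) = -10.5

(-18.1865, -10.5)


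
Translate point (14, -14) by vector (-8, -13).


Translation: (x+dx, y+dy) = (14+-8, -14+-13) = (6, -27)

(6, -27)


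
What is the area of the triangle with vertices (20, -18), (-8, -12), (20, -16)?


Area = |x1(y2-y3) + x2(y3-y1) + x3(y1-y2)| / 2
= |20*(-12--16) + -8*(-16--18) + 20*(-18--12)| / 2
= 28

28


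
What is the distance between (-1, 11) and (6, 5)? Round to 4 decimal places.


d = sqrt((6--1)^2 + (5-11)^2) = 9.2195

9.2195


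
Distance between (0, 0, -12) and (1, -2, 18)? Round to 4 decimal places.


d = sqrt((1-0)^2 + (-2-0)^2 + (18--12)^2) = 30.0832

30.0832


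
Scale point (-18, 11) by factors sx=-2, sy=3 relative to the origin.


Scaling: (x*sx, y*sy) = (-18*-2, 11*3) = (36, 33)

(36, 33)


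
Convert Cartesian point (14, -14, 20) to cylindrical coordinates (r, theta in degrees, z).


r = sqrt(14^2 + (-14)^2) = 19.799
theta = atan2(-14, 14) = 315 deg
z = 20

r = 19.799, theta = 315 deg, z = 20


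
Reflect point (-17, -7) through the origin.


Reflection through origin: (x, y) -> (-x, -y)
(-17, -7) -> (17, 7)

(17, 7)


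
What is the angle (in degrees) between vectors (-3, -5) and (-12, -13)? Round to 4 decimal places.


dot = -3*-12 + -5*-13 = 101
|u| = 5.831, |v| = 17.6918
cos(angle) = 0.9791
angle = 11.7456 degrees

11.7456 degrees
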